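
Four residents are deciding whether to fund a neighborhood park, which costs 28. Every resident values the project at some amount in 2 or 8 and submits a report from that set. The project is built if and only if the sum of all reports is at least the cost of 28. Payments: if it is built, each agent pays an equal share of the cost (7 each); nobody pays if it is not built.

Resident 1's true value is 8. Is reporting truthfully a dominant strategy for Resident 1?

Check each profile of the others' reports and compare truth against every alternative report.
Others report (8, 8, 8): truth gives 1, best alternative gives 0.
Others report (2, 2, 2): truth gives 0, best alternative gives 0.
Others report (2, 2, 8): truth gives 0, best alternative gives 0.
Others report (2, 8, 2): truth gives 0, best alternative gives 0.
Others report (2, 8, 8): truth gives 0, best alternative gives 0.
Others report (8, 2, 2): truth gives 0, best alternative gives 0.
(Remaining 2 profiles checked similarly; truth is weakly best in each.)
In every case the truthful report is at least as good as any alternative, so it is a dominant strategy.

Yes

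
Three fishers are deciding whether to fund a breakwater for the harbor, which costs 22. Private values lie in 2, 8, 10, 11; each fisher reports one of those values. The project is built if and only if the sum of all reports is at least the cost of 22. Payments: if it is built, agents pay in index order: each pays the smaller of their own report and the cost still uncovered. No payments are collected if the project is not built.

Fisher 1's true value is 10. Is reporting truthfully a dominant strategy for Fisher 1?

No

Consider the case where Fisher 2 reports 8 and Fisher 3 reports 8.
Truthful report 10: project built, pays 10, utility 10 - 10 = 0.
Report 8 instead: project built, pays 8, utility 10 - 8 = 2.
Since 2 > 0, reporting 8 is strictly better here, so truthful reporting is not dominant.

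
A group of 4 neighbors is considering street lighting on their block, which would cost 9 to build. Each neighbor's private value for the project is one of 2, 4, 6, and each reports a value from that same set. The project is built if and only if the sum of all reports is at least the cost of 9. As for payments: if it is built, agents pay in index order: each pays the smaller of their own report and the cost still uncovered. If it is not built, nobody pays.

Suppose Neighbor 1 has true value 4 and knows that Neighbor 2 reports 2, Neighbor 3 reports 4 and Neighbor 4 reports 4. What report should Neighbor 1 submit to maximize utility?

Report 2: project built, pays 2, utility 4 - 2 = 2.
Report 4: project built, pays 4, utility 4 - 4 = 0.
Report 6: project built, pays 6, utility 4 - 6 = -2.
The best choice is 2 with utility 2.

2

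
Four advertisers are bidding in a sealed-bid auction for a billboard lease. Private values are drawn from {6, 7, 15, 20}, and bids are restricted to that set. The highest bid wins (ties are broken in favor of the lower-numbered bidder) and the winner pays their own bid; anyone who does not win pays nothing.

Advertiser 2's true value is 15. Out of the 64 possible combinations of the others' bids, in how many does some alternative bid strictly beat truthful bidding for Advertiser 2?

4

Others bid (6, 6, 6): truth gives 0; bid 7 gives 8 > 0. Violating.
Others bid (6, 6, 7): truth gives 0; bid 7 gives 8 > 0. Violating.
Others bid (6, 7, 6): truth gives 0; bid 7 gives 8 > 0. Violating.
Others bid (6, 7, 7): truth gives 0; bid 7 gives 8 > 0. Violating.
Others bid (6, 6, 15): truth gives 0; no alternative beats it.
Others bid (6, 6, 20): truth gives 0; no alternative beats it.
(Checking all 64 profiles: 4 have a profitable deviation, 60 do not.)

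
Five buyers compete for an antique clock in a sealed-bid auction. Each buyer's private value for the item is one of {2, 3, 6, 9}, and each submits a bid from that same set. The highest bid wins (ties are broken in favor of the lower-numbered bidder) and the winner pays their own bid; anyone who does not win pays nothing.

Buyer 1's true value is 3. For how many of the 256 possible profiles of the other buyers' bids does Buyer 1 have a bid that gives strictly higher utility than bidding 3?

1

Others bid (2, 2, 2, 2): truth gives 0; bid 2 gives 1 > 0. Violating.
Others bid (2, 2, 2, 3): truth gives 0; no alternative beats it.
Others bid (2, 2, 2, 6): truth gives 0; no alternative beats it.
(Checking all 256 profiles: 1 has a profitable deviation, 255 do not.)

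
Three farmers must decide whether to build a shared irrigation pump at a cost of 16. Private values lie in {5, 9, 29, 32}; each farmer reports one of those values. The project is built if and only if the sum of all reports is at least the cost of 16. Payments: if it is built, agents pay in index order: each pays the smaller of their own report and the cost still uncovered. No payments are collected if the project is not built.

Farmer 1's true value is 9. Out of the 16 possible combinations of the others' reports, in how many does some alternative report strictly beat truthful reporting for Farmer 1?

Others report (5, 9): truth gives 0; report 5 gives 4 > 0. Violating.
Others report (5, 29): truth gives 0; report 5 gives 4 > 0. Violating.
Others report (5, 32): truth gives 0; report 5 gives 4 > 0. Violating.
Others report (9, 5): truth gives 0; report 5 gives 4 > 0. Violating.
Others report (5, 5): truth gives 0; no alternative beats it.
(Checking all 16 profiles: 15 have a profitable deviation, 1 does not.)

15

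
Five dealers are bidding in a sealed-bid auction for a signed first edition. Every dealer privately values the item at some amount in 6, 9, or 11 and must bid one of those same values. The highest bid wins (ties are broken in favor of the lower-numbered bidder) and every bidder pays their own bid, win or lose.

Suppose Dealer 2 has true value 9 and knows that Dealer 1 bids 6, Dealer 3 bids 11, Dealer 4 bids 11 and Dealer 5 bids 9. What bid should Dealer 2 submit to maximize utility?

11

Bid 6: loses but pays 6, utility -6.
Bid 9: loses but pays 9, utility -9.
Bid 11: wins, pays 11, utility 9 - 11 = -2.
The best choice is 11 with utility -2.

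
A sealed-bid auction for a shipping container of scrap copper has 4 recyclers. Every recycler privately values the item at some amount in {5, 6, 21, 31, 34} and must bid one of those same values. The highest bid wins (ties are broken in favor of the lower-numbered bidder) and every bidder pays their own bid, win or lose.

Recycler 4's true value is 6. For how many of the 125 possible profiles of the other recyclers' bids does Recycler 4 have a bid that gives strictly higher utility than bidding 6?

124

Others bid (5, 5, 6): truth gives -6; bid 5 gives -5 > -6. Violating.
Others bid (5, 5, 21): truth gives -6; bid 5 gives -5 > -6. Violating.
Others bid (5, 5, 31): truth gives -6; bid 5 gives -5 > -6. Violating.
Others bid (5, 5, 34): truth gives -6; bid 5 gives -5 > -6. Violating.
Others bid (5, 5, 5): truth gives 0; no alternative beats it.
(Checking all 125 profiles: 124 have a profitable deviation, 1 does not.)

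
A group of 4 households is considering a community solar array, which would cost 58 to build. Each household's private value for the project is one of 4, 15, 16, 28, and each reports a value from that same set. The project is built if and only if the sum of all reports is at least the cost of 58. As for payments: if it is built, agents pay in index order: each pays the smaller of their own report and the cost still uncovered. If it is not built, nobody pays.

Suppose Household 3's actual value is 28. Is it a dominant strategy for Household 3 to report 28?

Consider the case where Household 1 reports 4, Household 2 reports 15 and Household 4 reports 28.
Truthful report 28: project built, pays 28, utility 28 - 28 = 0.
Report 15 instead: project built, pays 15, utility 28 - 15 = 13.
Since 13 > 0, reporting 15 is strictly better here, so truthful reporting is not dominant.

No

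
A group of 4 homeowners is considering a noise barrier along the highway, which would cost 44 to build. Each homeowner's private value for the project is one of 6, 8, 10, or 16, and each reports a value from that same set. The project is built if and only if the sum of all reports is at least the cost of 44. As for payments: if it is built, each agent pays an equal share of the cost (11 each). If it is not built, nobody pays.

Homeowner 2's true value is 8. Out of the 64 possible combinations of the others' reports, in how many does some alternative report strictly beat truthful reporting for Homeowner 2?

3

Others report (10, 10, 16): truth gives -3; report 6 gives 0 > -3. Violating.
Others report (10, 16, 10): truth gives -3; report 6 gives 0 > -3. Violating.
Others report (16, 10, 10): truth gives -3; report 6 gives 0 > -3. Violating.
Others report (6, 6, 6): truth gives 0; no alternative beats it.
Others report (6, 6, 8): truth gives 0; no alternative beats it.
(Checking all 64 profiles: 3 have a profitable deviation, 61 do not.)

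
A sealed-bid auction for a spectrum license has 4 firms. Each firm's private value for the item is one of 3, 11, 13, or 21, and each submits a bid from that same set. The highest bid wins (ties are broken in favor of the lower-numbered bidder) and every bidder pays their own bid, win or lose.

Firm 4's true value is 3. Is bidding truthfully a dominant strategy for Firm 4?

Yes

Check each profile of the others' bids and compare truth against every alternative bid.
Others bid (3, 3, 13): truth gives -3, best alternative gives -11.
Others bid (3, 3, 21): truth gives -3, best alternative gives -11.
Others bid (3, 11, 13): truth gives -3, best alternative gives -11.
Others bid (3, 11, 21): truth gives -3, best alternative gives -11.
Others bid (3, 13, 3): truth gives -3, best alternative gives -11.
Others bid (3, 13, 11): truth gives -3, best alternative gives -11.
(Remaining 58 profiles checked similarly; truth is weakly best in each.)
In every case the truthful bid is at least as good as any alternative, so it is a dominant strategy.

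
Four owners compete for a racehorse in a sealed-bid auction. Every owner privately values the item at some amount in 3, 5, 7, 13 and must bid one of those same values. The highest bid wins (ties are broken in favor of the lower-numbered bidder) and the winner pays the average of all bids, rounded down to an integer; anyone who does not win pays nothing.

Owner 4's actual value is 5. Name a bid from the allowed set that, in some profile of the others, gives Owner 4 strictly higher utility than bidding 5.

7

Suppose Owner 1 bids 3, Owner 2 bids 3 and Owner 3 bids 5.
Bid 5: loses, pays 0, utility 0.
Bid 7: wins, pays 4, utility 5 - 4 = 1.
So bidding 7 beats truth here (1 > 0).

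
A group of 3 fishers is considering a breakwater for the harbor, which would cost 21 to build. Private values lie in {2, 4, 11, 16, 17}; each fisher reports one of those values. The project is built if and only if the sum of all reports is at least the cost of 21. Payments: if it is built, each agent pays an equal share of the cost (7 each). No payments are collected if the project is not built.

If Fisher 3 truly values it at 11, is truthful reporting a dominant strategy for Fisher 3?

Consider the case where Fisher 1 reports 2 and Fisher 2 reports 2.
Truthful report 11: project not built, utility 0.
Report 17 instead: project built, pays 7, utility 11 - 7 = 4.
Since 4 > 0, reporting 17 is strictly better here, so truthful reporting is not dominant.

No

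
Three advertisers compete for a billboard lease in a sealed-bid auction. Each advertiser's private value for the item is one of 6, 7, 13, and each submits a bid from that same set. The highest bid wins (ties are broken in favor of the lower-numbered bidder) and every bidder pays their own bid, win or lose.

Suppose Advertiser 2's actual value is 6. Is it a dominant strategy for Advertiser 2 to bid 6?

Consider the case where Advertiser 1 bids 6 and Advertiser 3 bids 6.
Truthful bid 6: loses but pays 6, utility -6.
Bid 7 instead: wins, pays 7, utility 6 - 7 = -1.
Since -1 > -6, bidding 7 is strictly better here, so truthful bidding is not dominant.

No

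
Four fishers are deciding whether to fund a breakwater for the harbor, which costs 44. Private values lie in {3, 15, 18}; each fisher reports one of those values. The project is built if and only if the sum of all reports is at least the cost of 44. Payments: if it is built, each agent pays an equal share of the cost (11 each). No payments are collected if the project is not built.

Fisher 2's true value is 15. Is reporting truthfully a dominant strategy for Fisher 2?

Yes

Check each profile of the others' reports and compare truth against every alternative report.
Others report (3, 15, 15): truth gives 4, best alternative gives 4.
Others report (3, 15, 18): truth gives 4, best alternative gives 4.
Others report (3, 18, 15): truth gives 4, best alternative gives 4.
Others report (3, 18, 18): truth gives 4, best alternative gives 4.
Others report (15, 3, 15): truth gives 4, best alternative gives 4.
Others report (15, 3, 18): truth gives 4, best alternative gives 4.
(Remaining 21 profiles checked similarly; truth is weakly best in each.)
In every case the truthful report is at least as good as any alternative, so it is a dominant strategy.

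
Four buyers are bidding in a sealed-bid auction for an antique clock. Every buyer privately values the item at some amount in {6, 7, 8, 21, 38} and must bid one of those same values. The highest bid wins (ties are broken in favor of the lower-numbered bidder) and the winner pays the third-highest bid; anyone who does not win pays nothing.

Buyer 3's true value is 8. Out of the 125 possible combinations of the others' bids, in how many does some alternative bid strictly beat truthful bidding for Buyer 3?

24

Others bid (6, 6, 21): truth gives 0; bid 21 gives 2 > 0. Violating.
Others bid (6, 6, 38): truth gives 0; bid 38 gives 2 > 0. Violating.
Others bid (6, 7, 21): truth gives 0; bid 21 gives 1 > 0. Violating.
Others bid (6, 7, 38): truth gives 0; bid 38 gives 1 > 0. Violating.
Others bid (6, 6, 6): truth gives 2; no alternative beats it.
Others bid (6, 6, 7): truth gives 2; no alternative beats it.
(Checking all 125 profiles: 24 have a profitable deviation, 101 do not.)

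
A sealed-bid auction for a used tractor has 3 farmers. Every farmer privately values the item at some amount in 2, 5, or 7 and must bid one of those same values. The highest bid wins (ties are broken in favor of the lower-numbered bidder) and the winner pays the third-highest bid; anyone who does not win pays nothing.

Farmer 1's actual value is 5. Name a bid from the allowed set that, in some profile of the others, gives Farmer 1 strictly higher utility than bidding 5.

Suppose Farmer 2 bids 2 and Farmer 3 bids 7.
Bid 5: loses, pays 0, utility 0.
Bid 7: wins, pays 2, utility 5 - 2 = 3.
So bidding 7 beats truth here (3 > 0).

7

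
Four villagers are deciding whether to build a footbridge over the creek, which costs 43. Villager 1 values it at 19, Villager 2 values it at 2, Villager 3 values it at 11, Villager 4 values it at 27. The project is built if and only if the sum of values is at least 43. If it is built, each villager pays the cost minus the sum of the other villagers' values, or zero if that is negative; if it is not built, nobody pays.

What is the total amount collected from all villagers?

14

Total value 59 ≥ cost 43, so it is built.
Villager 1: others sum to 40; max(0, 43 - 40) = 3.
Villager 2: others sum to 57; max(0, 43 - 57) = 0.
Villager 3: others sum to 48; max(0, 43 - 48) = 0.
Villager 4: others sum to 32; max(0, 43 - 32) = 11.
Total collected = 3 + 0 + 0 + 11 = 14.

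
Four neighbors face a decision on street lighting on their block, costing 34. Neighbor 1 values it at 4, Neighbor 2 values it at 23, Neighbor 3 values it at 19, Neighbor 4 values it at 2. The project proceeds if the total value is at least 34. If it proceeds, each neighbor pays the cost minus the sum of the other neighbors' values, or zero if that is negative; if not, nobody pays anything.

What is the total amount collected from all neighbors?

14

Total value 48 ≥ cost 34, so it is built.
Neighbor 1: others sum to 44; max(0, 34 - 44) = 0.
Neighbor 2: others sum to 25; max(0, 34 - 25) = 9.
Neighbor 3: others sum to 29; max(0, 34 - 29) = 5.
Neighbor 4: others sum to 46; max(0, 34 - 46) = 0.
Total collected = 0 + 9 + 5 + 0 = 14.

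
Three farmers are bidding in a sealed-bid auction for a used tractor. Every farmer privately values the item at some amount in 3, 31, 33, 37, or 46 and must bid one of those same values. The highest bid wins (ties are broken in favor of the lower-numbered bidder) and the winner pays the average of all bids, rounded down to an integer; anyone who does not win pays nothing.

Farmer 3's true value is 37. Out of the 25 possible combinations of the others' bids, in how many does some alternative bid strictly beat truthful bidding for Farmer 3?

6

Others bid (3, 3): truth gives 23; bid 31 gives 25 > 23. Violating.
Others bid (3, 31): truth gives 14; bid 33 gives 15 > 14. Violating.
Others bid (3, 37): truth gives 0; bid 46 gives 9 > 0. Violating.
Others bid (31, 3): truth gives 14; bid 33 gives 15 > 14. Violating.
Others bid (3, 33): truth gives 13; no alternative beats it.
Others bid (3, 46): truth gives 0; no alternative beats it.
(Checking all 25 profiles: 6 have a profitable deviation, 19 do not.)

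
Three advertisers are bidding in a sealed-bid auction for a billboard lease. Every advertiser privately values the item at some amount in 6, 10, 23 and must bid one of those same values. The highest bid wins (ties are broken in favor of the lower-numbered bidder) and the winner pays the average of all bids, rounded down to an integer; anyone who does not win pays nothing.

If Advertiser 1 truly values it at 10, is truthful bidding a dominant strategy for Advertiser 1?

No

Consider the case where Advertiser 2 bids 6 and Advertiser 3 bids 6.
Truthful bid 10: wins, pays 7, utility 10 - 7 = 3.
Bid 6 instead: wins, pays 6, utility 10 - 6 = 4.
Since 4 > 3, bidding 6 is strictly better here, so truthful bidding is not dominant.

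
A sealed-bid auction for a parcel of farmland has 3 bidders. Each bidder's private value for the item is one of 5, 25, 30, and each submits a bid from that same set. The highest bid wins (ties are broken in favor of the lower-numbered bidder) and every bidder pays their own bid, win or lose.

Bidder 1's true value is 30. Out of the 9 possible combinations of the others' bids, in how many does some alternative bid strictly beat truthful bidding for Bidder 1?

4

Others bid (5, 5): truth gives 0; bid 5 gives 25 > 0. Violating.
Others bid (5, 25): truth gives 0; bid 25 gives 5 > 0. Violating.
Others bid (25, 5): truth gives 0; bid 25 gives 5 > 0. Violating.
Others bid (25, 25): truth gives 0; bid 25 gives 5 > 0. Violating.
Others bid (5, 30): truth gives 0; no alternative beats it.
Others bid (25, 30): truth gives 0; no alternative beats it.
(Checking all 9 profiles: 4 have a profitable deviation, 5 do not.)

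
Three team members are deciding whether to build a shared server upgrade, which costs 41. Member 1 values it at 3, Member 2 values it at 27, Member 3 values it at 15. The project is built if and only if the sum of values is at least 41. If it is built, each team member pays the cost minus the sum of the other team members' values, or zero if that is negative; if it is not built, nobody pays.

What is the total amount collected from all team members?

34

Total value 45 ≥ cost 41, so it is built.
Member 1: others sum to 42; max(0, 41 - 42) = 0.
Member 2: others sum to 18; max(0, 41 - 18) = 23.
Member 3: others sum to 30; max(0, 41 - 30) = 11.
Total collected = 0 + 23 + 11 = 34.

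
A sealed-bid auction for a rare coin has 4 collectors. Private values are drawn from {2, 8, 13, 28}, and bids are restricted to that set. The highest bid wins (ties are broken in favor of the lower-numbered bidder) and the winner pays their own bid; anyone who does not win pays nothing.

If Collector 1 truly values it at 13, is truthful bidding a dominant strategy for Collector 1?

Consider the case where Collector 2 bids 2, Collector 3 bids 2 and Collector 4 bids 2.
Truthful bid 13: wins, pays 13, utility 13 - 13 = 0.
Bid 2 instead: wins, pays 2, utility 13 - 2 = 11.
Since 11 > 0, bidding 2 is strictly better here, so truthful bidding is not dominant.

No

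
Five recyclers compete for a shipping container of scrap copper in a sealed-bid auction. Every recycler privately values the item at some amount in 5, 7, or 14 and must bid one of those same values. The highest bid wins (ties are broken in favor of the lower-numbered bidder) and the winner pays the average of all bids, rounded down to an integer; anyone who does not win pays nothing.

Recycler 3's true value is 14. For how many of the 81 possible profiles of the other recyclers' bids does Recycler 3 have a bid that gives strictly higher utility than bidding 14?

Others bid (5, 5, 5, 5): truth gives 8; bid 7 gives 9 > 8. Violating.
Others bid (5, 5, 5, 7): truth gives 7; bid 7 gives 9 > 7. Violating.
Others bid (5, 5, 7, 5): truth gives 7; bid 7 gives 9 > 7. Violating.
Others bid (5, 5, 7, 7): truth gives 7; bid 7 gives 8 > 7. Violating.
Others bid (5, 5, 5, 14): truth gives 6; no alternative beats it.
Others bid (5, 5, 7, 14): truth gives 5; no alternative beats it.
(Checking all 81 profiles: 4 have a profitable deviation, 77 do not.)

4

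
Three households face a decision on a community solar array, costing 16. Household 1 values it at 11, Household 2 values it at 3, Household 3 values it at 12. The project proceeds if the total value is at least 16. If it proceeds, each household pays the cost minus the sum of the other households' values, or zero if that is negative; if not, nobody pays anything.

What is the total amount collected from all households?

3

Total value 26 ≥ cost 16, so it is built.
Household 1: others sum to 15; max(0, 16 - 15) = 1.
Household 2: others sum to 23; max(0, 16 - 23) = 0.
Household 3: others sum to 14; max(0, 16 - 14) = 2.
Total collected = 1 + 0 + 2 = 3.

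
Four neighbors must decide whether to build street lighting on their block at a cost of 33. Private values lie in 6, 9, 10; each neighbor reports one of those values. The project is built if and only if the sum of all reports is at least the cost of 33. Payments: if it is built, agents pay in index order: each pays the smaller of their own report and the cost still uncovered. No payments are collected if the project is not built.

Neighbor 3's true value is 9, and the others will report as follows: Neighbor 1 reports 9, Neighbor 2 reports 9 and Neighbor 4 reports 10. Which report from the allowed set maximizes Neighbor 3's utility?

6

Report 6: project built, pays 6, utility 9 - 6 = 3.
Report 9: project built, pays 9, utility 9 - 9 = 0.
Report 10: project built, pays 10, utility 9 - 10 = -1.
The best choice is 6 with utility 3.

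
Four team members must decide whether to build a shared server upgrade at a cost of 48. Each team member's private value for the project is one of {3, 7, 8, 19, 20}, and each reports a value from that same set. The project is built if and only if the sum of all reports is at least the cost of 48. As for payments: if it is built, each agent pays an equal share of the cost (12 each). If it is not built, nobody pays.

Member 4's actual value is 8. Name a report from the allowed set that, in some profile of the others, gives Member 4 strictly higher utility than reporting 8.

Suppose Member 1 reports 3, Member 2 reports 19 and Member 3 reports 19.
Report 8: project built, pays 12, utility 8 - 12 = -4.
Report 3: project not built, utility 0.
So reporting 3 beats truth here (0 > -4).

3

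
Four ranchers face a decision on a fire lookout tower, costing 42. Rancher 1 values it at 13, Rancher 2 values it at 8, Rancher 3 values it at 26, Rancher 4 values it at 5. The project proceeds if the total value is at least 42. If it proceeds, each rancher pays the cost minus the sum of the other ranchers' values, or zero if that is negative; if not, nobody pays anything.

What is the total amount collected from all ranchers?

19

Total value 52 ≥ cost 42, so it is built.
Rancher 1: others sum to 39; max(0, 42 - 39) = 3.
Rancher 2: others sum to 44; max(0, 42 - 44) = 0.
Rancher 3: others sum to 26; max(0, 42 - 26) = 16.
Rancher 4: others sum to 47; max(0, 42 - 47) = 0.
Total collected = 3 + 0 + 16 + 0 = 19.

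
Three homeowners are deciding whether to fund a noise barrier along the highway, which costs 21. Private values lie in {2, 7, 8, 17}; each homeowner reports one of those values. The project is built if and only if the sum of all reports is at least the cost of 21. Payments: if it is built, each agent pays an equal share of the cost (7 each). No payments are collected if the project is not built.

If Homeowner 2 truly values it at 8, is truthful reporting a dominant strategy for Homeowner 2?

Consider the case where Homeowner 1 reports 2 and Homeowner 3 reports 2.
Truthful report 8: project not built, utility 0.
Report 17 instead: project built, pays 7, utility 8 - 7 = 1.
Since 1 > 0, reporting 17 is strictly better here, so truthful reporting is not dominant.

No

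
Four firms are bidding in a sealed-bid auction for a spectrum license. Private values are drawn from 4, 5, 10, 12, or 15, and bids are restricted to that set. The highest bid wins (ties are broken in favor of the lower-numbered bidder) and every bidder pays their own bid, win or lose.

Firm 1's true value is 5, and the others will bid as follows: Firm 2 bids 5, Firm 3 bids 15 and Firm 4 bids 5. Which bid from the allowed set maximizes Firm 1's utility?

Bid 4: loses but pays 4, utility -4.
Bid 5: loses but pays 5, utility -5.
Bid 10: loses but pays 10, utility -10.
Bid 12: loses but pays 12, utility -12.
Bid 15: wins, pays 15, utility 5 - 15 = -10.
The best choice is 4 with utility -4.

4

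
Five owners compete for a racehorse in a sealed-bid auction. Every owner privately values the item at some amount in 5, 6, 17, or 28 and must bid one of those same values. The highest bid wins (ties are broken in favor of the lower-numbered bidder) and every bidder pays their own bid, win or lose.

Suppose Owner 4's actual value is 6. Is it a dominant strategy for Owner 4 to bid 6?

No

Consider the case where Owner 1 bids 5, Owner 2 bids 5, Owner 3 bids 5 and Owner 5 bids 17.
Truthful bid 6: loses but pays 6, utility -6.
Bid 5 instead: loses but pays 5, utility -5.
Since -5 > -6, bidding 5 is strictly better here, so truthful bidding is not dominant.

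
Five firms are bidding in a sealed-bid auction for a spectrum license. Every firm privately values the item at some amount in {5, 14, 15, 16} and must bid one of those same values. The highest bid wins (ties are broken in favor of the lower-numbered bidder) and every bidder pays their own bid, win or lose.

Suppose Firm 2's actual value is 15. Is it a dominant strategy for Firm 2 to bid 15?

Consider the case where Firm 1 bids 5, Firm 3 bids 5, Firm 4 bids 5 and Firm 5 bids 5.
Truthful bid 15: wins, pays 15, utility 15 - 15 = 0.
Bid 14 instead: wins, pays 14, utility 15 - 14 = 1.
Since 1 > 0, bidding 14 is strictly better here, so truthful bidding is not dominant.

No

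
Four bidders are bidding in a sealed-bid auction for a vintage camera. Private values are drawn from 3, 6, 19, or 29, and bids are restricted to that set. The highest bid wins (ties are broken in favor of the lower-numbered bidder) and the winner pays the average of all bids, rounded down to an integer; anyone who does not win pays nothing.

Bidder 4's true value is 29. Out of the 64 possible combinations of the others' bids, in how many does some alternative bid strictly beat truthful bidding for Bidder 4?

8

Others bid (3, 3, 3): truth gives 20; bid 6 gives 26 > 20. Violating.
Others bid (3, 3, 6): truth gives 19; bid 19 gives 22 > 19. Violating.
Others bid (3, 6, 3): truth gives 19; bid 19 gives 22 > 19. Violating.
Others bid (3, 6, 6): truth gives 18; bid 19 gives 21 > 18. Violating.
Others bid (3, 3, 19): truth gives 16; no alternative beats it.
Others bid (3, 3, 29): truth gives 0; no alternative beats it.
(Checking all 64 profiles: 8 have a profitable deviation, 56 do not.)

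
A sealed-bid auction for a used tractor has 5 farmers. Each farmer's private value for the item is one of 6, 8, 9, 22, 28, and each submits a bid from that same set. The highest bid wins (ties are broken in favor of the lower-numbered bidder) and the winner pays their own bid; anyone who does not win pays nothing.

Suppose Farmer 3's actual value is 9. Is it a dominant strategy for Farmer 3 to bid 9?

Consider the case where Farmer 1 bids 6, Farmer 2 bids 6, Farmer 4 bids 6 and Farmer 5 bids 6.
Truthful bid 9: wins, pays 9, utility 9 - 9 = 0.
Bid 8 instead: wins, pays 8, utility 9 - 8 = 1.
Since 1 > 0, bidding 8 is strictly better here, so truthful bidding is not dominant.

No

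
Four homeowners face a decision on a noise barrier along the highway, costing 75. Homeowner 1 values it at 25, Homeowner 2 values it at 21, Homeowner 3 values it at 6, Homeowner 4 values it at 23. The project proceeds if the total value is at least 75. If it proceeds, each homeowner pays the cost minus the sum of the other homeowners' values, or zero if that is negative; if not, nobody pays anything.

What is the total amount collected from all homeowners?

Total value 75 ≥ cost 75, so it is built.
Homeowner 1: others sum to 50; max(0, 75 - 50) = 25.
Homeowner 2: others sum to 54; max(0, 75 - 54) = 21.
Homeowner 3: others sum to 69; max(0, 75 - 69) = 6.
Homeowner 4: others sum to 52; max(0, 75 - 52) = 23.
Total collected = 25 + 21 + 6 + 23 = 75.

75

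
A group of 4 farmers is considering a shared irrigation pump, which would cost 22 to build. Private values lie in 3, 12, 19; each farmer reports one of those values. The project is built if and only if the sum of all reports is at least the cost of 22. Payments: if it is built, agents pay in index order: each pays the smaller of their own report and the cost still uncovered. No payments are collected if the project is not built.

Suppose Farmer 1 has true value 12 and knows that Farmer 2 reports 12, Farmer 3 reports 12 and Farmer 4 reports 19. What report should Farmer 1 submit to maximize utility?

3

Report 3: project built, pays 3, utility 12 - 3 = 9.
Report 12: project built, pays 12, utility 12 - 12 = 0.
Report 19: project built, pays 19, utility 12 - 19 = -7.
The best choice is 3 with utility 9.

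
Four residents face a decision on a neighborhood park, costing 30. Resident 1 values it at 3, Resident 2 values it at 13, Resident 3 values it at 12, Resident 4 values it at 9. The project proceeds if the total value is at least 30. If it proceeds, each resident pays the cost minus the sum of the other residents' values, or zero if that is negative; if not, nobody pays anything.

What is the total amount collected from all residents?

13

Total value 37 ≥ cost 30, so it is built.
Resident 1: others sum to 34; max(0, 30 - 34) = 0.
Resident 2: others sum to 24; max(0, 30 - 24) = 6.
Resident 3: others sum to 25; max(0, 30 - 25) = 5.
Resident 4: others sum to 28; max(0, 30 - 28) = 2.
Total collected = 0 + 6 + 5 + 2 = 13.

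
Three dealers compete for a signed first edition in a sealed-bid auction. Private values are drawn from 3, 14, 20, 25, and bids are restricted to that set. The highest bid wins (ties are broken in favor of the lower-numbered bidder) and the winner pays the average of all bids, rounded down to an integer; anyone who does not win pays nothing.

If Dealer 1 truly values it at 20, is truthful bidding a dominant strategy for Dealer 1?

Consider the case where Dealer 2 bids 3 and Dealer 3 bids 3.
Truthful bid 20: wins, pays 8, utility 20 - 8 = 12.
Bid 3 instead: wins, pays 3, utility 20 - 3 = 17.
Since 17 > 12, bidding 3 is strictly better here, so truthful bidding is not dominant.

No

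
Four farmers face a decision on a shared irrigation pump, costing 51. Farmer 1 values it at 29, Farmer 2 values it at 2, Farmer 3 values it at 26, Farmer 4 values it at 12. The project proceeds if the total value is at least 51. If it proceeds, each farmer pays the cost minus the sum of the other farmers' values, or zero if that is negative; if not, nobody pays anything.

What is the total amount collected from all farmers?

19

Total value 69 ≥ cost 51, so it is built.
Farmer 1: others sum to 40; max(0, 51 - 40) = 11.
Farmer 2: others sum to 67; max(0, 51 - 67) = 0.
Farmer 3: others sum to 43; max(0, 51 - 43) = 8.
Farmer 4: others sum to 57; max(0, 51 - 57) = 0.
Total collected = 11 + 0 + 8 + 0 = 19.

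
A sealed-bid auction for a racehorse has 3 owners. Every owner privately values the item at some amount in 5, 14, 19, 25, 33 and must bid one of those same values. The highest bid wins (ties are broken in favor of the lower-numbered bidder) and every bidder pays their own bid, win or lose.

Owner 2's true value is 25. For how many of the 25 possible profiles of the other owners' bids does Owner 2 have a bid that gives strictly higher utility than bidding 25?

19

Others bid (5, 5): truth gives 0; bid 14 gives 11 > 0. Violating.
Others bid (5, 14): truth gives 0; bid 14 gives 11 > 0. Violating.
Others bid (5, 19): truth gives 0; bid 19 gives 6 > 0. Violating.
Others bid (5, 33): truth gives -25; bid 5 gives -5 > -25. Violating.
Others bid (5, 25): truth gives 0; no alternative beats it.
Others bid (14, 25): truth gives 0; no alternative beats it.
(Checking all 25 profiles: 19 have a profitable deviation, 6 do not.)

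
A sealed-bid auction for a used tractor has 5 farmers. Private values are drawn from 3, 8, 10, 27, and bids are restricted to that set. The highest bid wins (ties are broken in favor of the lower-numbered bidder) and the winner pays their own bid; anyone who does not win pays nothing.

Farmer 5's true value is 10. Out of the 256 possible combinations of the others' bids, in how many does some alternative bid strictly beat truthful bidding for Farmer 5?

Others bid (3, 3, 3, 3): truth gives 0; bid 8 gives 2 > 0. Violating.
Others bid (3, 3, 3, 8): truth gives 0; no alternative beats it.
Others bid (3, 3, 3, 10): truth gives 0; no alternative beats it.
(Checking all 256 profiles: 1 has a profitable deviation, 255 do not.)

1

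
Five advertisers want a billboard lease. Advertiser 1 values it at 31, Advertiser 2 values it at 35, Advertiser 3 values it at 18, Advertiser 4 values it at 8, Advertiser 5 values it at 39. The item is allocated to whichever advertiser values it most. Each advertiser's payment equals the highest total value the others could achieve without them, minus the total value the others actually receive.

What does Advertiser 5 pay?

35

Advertiser 5 has the highest value and receives the item.
Without Advertiser 5, the item would go to the next-highest value, 35, so the others could achieve 35.
With Advertiser 5 present and winning, the others receive nothing, so their total is 0.
Payment = 35 - 0 = 35.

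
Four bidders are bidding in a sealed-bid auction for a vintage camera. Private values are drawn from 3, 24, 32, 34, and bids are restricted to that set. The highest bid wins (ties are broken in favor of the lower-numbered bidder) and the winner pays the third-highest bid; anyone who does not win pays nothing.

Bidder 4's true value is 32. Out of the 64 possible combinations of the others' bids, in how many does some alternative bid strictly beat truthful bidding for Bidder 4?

12

Others bid (3, 3, 32): truth gives 0; bid 34 gives 29 > 0. Violating.
Others bid (3, 24, 32): truth gives 0; bid 34 gives 8 > 0. Violating.
Others bid (3, 32, 3): truth gives 0; bid 34 gives 29 > 0. Violating.
Others bid (3, 32, 24): truth gives 0; bid 34 gives 8 > 0. Violating.
Others bid (3, 3, 3): truth gives 29; no alternative beats it.
Others bid (3, 3, 24): truth gives 29; no alternative beats it.
(Checking all 64 profiles: 12 have a profitable deviation, 52 do not.)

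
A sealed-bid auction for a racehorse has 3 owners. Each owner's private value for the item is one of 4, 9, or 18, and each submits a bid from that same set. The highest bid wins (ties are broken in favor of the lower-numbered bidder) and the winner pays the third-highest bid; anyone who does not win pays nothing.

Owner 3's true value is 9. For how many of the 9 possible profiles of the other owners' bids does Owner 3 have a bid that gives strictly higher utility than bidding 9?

2

Others bid (4, 9): truth gives 0; bid 18 gives 5 > 0. Violating.
Others bid (9, 4): truth gives 0; bid 18 gives 5 > 0. Violating.
Others bid (4, 4): truth gives 5; no alternative beats it.
Others bid (4, 18): truth gives 0; no alternative beats it.
(Checking all 9 profiles: 2 have a profitable deviation, 7 do not.)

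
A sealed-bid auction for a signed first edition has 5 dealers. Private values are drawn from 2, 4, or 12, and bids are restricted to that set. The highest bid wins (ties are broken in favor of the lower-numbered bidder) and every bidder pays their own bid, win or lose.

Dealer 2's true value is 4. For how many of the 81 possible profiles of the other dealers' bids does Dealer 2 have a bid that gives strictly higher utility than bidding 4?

73

Others bid (2, 2, 2, 12): truth gives -4; bid 2 gives -2 > -4. Violating.
Others bid (2, 2, 4, 12): truth gives -4; bid 2 gives -2 > -4. Violating.
Others bid (2, 2, 12, 2): truth gives -4; bid 2 gives -2 > -4. Violating.
Others bid (2, 2, 12, 4): truth gives -4; bid 2 gives -2 > -4. Violating.
Others bid (2, 2, 2, 2): truth gives 0; no alternative beats it.
Others bid (2, 2, 2, 4): truth gives 0; no alternative beats it.
(Checking all 81 profiles: 73 have a profitable deviation, 8 do not.)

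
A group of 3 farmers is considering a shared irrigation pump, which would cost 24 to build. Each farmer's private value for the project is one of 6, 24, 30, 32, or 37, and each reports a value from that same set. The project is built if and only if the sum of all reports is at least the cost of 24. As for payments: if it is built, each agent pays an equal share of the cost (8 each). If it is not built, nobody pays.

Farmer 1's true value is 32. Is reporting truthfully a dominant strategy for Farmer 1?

Yes

Check each profile of the others' reports and compare truth against every alternative report.
Others report (6, 6): truth gives 24, best alternative gives 24.
Others report (6, 24): truth gives 24, best alternative gives 24.
Others report (6, 30): truth gives 24, best alternative gives 24.
Others report (6, 32): truth gives 24, best alternative gives 24.
Others report (6, 37): truth gives 24, best alternative gives 24.
Others report (24, 6): truth gives 24, best alternative gives 24.
(Remaining 19 profiles checked similarly; truth is weakly best in each.)
In every case the truthful report is at least as good as any alternative, so it is a dominant strategy.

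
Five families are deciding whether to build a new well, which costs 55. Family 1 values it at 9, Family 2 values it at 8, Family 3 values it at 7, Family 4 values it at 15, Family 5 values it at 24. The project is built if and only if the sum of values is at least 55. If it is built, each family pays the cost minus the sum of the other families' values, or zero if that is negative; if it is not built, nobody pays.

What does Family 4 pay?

Total value 63 ≥ cost 55, so the project is built.
The other families' values sum to 48.
Cost minus that sum is 55 - 48 = 7.

7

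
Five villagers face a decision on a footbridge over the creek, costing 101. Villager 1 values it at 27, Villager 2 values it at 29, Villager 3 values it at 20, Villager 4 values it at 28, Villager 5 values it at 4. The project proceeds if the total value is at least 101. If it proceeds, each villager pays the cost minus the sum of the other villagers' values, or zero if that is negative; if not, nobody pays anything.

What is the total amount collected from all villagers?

Total value 108 ≥ cost 101, so it is built.
Villager 1: others sum to 81; max(0, 101 - 81) = 20.
Villager 2: others sum to 79; max(0, 101 - 79) = 22.
Villager 3: others sum to 88; max(0, 101 - 88) = 13.
Villager 4: others sum to 80; max(0, 101 - 80) = 21.
Villager 5: others sum to 104; max(0, 101 - 104) = 0.
Total collected = 20 + 22 + 13 + 21 + 0 = 76.

76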